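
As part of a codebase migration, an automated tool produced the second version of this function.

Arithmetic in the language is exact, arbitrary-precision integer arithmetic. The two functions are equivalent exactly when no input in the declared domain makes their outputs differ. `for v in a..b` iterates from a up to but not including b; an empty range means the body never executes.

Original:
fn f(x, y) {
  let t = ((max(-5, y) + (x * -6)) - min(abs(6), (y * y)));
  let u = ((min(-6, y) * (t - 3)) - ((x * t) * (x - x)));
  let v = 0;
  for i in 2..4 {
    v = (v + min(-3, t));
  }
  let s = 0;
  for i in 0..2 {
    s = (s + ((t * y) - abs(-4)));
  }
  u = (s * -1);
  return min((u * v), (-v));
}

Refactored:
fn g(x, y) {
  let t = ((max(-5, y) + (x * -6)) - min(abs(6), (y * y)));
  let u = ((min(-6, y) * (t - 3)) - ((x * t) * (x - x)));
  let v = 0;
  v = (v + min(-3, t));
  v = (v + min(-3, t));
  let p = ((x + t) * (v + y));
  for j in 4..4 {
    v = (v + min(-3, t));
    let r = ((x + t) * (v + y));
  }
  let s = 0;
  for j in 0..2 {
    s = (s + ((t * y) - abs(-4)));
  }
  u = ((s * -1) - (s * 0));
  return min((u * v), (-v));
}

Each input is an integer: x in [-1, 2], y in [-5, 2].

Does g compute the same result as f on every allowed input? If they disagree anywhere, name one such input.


Behavior is preserved: although statement counts differ, constant usage differs, loop structure differs, min/max/abs usage differs, arithmetic usage differs, local variable names differ, the outputs never diverge.
Tracing x=2, y=-5: f: t := -23 | u := 156 | v := 0 | iter i=2: | v := -23 | iter i=3: | v := -46 | s := 0 | iter i=0: | s := 111 | iter i=1: | s := 222 | u := -222 | result 46 | g: t := -23 | u := 156 | v := 0 | v := -23 | v := -46 | p := 1071 | loop over j: empty range | s := 0 | iter j=0: | s := 111 | iter j=1: | s := 222 | u := -222 | result 46 — matching result 46.
An exhaustive pass over the 32 declared inputs shows identical outputs.
verdict: equivalent


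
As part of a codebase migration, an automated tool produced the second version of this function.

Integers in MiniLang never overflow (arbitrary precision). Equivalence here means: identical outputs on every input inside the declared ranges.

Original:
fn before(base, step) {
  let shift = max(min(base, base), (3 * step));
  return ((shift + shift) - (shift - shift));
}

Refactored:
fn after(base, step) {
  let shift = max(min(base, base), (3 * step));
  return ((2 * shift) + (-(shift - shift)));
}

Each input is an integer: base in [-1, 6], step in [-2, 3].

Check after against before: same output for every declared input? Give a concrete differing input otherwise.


This is a faithful refactor — constant usage differs, plus arithmetic usage differs, but the computed results match everywhere.
One worked example (base=6, step=1) — before: shift becomes 6; next final value 12; after: shift becomes 6; next final value 12; agreement on 12.
An exhaustive pass over the 48 declared inputs shows identical outputs.
verdict: equivalent


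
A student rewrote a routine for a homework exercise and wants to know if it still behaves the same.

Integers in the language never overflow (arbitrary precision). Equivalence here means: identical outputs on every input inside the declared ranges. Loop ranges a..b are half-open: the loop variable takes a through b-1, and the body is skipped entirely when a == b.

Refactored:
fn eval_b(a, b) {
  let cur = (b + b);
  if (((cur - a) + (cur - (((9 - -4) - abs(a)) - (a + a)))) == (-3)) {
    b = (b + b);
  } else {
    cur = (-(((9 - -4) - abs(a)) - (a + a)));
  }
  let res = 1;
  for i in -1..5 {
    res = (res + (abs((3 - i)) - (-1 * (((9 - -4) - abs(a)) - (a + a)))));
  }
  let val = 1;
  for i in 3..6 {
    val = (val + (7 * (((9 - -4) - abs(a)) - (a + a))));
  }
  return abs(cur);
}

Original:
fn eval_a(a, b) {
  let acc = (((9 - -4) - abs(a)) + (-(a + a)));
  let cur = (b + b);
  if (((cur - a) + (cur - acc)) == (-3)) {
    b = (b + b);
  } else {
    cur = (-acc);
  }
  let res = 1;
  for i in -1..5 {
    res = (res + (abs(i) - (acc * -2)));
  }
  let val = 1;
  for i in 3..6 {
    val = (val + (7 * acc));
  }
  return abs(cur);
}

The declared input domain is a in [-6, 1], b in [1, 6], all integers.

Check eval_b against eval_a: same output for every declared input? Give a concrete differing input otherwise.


Equivalent. Although `-2` became `-1`, no input in the stated domain can expose it.
An exhaustive pass over the 48 declared inputs shows identical outputs.
As a probe, take a=-5, b=1: eval_a runs acc becomes 18; next cur becomes 2; next (((cur - a) + (cur - acc)) == (-3)) evaluates to false; next cur becomes -18; next res becomes 1; next at i=-1:; next res becomes 38; next at i=0:; next res becomes 74; next at i=1:; next res becomes 111; next at i=2:; next res becomes 149; next at i=3:; next res becomes 188; next at i=4:; next res becomes 228; next val becomes 1; next at i=3:; next val becomes 127; next at i=4:; next val becomes 253; next at i=5:; next val becomes 379; next final value 18; eval_b runs cur becomes 2; next (((cur - a) + (cur - (((9 - -4) - abs(a)) - (a + a)))) == (-3)) evaluates to false; next cur becomes -18; next res becomes 1; next at i=-1:; next res becomes 23; next at i=0:; next res becomes 44; next at i=1:; next res becomes 64; next at i=2:; next res becomes 83; next at i=3:; next res becomes 101; next at i=4:; next res becomes 120; next val becomes 1; next at i=3:; next val becomes 127; next at i=4:; next val becomes 253; next at i=5:; next val becomes 379; next final value 18; both end at 18.
verdict: equivalent


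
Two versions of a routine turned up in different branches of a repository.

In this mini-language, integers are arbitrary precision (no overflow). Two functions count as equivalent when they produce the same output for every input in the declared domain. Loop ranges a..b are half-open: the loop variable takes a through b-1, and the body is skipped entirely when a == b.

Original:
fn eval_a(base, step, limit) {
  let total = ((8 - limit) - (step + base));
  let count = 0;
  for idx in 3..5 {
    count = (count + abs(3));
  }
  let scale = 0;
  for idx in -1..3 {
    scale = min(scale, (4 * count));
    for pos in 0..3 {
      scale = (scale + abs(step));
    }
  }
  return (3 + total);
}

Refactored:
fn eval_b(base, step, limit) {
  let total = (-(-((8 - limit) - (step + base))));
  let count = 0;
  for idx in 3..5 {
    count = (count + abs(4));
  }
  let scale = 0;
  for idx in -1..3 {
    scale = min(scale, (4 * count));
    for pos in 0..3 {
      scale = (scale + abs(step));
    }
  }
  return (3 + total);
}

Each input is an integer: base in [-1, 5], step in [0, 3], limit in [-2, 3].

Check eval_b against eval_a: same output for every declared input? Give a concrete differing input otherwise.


Although `3` became `4`, no input in the stated domain can expose it; all 168 inputs agree.
verdict: equivalent


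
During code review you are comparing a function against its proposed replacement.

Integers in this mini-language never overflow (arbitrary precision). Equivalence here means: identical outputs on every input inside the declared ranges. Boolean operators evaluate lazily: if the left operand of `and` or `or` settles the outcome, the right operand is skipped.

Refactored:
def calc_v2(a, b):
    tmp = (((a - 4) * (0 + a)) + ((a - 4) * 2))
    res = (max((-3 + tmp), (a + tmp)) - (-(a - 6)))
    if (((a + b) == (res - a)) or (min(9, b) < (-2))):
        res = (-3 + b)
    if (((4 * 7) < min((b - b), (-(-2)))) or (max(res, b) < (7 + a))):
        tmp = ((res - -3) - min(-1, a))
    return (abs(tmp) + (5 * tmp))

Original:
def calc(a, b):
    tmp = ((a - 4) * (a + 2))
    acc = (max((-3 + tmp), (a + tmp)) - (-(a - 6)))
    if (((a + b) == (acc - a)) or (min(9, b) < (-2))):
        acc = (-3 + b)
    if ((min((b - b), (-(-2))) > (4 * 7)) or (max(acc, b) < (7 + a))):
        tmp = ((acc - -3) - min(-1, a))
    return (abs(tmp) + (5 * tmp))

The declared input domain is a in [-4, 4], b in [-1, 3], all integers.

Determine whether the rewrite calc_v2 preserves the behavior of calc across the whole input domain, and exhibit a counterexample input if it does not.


The two are interchangeable: constant usage differs, and local variable names differ, and arithmetic usage differs, and comparison usage differs, and every declared input agrees.
Spot check at a=-1, b=2 — calc: tmp = -5; acc = -13; (((a + b) == (acc - a)) or (min(9, b) < (-2))) -> false; ((min((b - b), (-(-2))) > (4 * 7)) or (max(acc, b) < (7 + a))) -> true; tmp = -9; return -36. calc_v2: tmp = -5; res = -13; (((a + b) == (res - a)) or (min(9, b) < (-2))) -> false; (((4 * 7) < min((b - b), (-(-2)))) or (max(res, b) < (7 + a))) -> true; tmp = -9; return -36. Both give -36.
Sweeping the whole domain (45 inputs) finds no disagreement.
verdict: equivalent


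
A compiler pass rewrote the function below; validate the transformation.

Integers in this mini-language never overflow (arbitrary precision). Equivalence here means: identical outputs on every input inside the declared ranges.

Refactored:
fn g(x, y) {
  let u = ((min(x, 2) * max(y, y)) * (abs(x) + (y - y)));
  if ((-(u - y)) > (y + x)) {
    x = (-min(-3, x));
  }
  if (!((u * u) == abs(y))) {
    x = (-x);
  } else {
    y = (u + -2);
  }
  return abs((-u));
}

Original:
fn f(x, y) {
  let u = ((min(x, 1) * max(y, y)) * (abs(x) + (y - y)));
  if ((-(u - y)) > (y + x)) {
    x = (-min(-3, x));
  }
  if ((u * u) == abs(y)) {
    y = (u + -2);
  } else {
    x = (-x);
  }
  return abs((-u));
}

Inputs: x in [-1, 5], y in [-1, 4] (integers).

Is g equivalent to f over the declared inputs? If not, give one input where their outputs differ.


There is a counterexample at x=2, y=-1: 2 on one side, 4 on the other.
f: u := -2 | ((-(u - y)) > (y + x)): false | ((u * u) == abs(y)): false | x := -2 | result 2
g: u := -4 | ((-(u - y)) > (y + x)): true | x := 3 | (!((u * u) == abs(y))): true | x := -3 | result 4
verdict: not equivalent; witness: x=2, y=-1


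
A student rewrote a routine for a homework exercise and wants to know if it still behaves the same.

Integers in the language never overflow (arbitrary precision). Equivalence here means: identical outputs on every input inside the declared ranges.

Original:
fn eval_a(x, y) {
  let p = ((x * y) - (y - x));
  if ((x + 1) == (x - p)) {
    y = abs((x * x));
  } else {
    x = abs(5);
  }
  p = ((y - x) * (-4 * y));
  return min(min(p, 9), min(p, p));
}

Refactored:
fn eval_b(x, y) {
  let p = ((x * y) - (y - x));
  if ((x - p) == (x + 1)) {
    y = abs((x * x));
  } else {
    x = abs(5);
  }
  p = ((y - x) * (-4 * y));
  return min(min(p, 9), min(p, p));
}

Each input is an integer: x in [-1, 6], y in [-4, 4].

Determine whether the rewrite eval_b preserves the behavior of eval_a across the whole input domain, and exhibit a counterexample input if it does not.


This is a faithful refactor — same computation, different form, but the computed results match everywhere.
As a probe, take x=1, y=-4: eval_a runs p := 1 | ((x + 1) == (x - p)): false | x := 5 | p := -144 | result -144; eval_b runs p := 1 | ((x - p) == (x + 1)): false | x := 5 | p := -144 | result -144; both end at -144.
Every one of the 72 inputs gives matching results.
verdict: equivalent


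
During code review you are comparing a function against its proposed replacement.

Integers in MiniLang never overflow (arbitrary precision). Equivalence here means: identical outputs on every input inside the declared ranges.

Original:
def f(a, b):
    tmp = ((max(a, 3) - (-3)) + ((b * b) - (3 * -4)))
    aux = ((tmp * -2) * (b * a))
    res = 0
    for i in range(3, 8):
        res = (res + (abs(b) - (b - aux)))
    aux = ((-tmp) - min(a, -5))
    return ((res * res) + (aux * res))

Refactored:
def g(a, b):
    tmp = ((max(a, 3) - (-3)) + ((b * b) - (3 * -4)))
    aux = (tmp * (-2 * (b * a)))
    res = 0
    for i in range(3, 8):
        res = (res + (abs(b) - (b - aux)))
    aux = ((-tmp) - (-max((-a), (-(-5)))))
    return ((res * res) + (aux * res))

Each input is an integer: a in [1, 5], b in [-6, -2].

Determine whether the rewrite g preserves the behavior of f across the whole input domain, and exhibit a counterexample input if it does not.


This is a faithful refactor — min/max/abs usage differs, but the computed results match everywhere.
Tracing a=4, b=-3: f: tmp becomes 28; next aux becomes 672; next res becomes 0; next at i=3:; next res becomes 678; next at i=4:; next res becomes 1356; next at i=5:; next res becomes 2034; next at i=6:; next res becomes 2712; next at i=7:; next res becomes 3390; next aux becomes -23; next final value 11414130 | g: tmp becomes 28; next aux becomes 672; next res becomes 0; next at i=3:; next res becomes 678; next at i=4:; next res becomes 1356; next at i=5:; next res becomes 2034; next at i=6:; next res becomes 2712; next at i=7:; next res becomes 3390; next aux becomes -23; next final value 11414130 — matching result 11414130.
An exhaustive pass over the 25 declared inputs shows identical outputs.
verdict: equivalent


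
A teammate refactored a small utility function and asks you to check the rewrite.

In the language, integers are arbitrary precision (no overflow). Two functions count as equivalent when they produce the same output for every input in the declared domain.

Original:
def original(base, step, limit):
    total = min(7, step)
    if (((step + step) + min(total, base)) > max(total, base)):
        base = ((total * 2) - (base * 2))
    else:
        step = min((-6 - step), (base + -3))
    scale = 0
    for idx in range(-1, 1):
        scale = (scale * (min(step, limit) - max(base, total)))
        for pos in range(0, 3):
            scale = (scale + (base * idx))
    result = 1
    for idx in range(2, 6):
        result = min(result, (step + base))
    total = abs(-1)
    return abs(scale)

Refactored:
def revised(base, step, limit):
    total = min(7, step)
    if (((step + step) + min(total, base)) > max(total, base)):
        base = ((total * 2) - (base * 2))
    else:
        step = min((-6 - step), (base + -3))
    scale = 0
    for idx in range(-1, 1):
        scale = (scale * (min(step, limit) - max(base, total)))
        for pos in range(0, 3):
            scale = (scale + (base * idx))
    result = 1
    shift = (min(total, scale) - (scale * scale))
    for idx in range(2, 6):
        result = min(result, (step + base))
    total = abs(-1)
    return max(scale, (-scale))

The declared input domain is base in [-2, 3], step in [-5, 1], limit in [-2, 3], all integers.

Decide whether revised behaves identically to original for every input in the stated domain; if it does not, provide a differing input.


Side by side, the visible changes include: local variable names differ, plus min/max/abs usage differs, plus statement counts differ, plus arithmetic usage differs.
One worked example (base=0, step=-5, limit=-1) — original: total := -5 | (((step + step) + min(total, base)) > max(total, base)): false | step := -3 | scale := 0 | iter idx=-1: | scale := 0 | iter pos=0: | scale := 0 | iter pos=1: | scale := 0 | iter pos=2: | scale := 0 | iter idx=0: | scale := 0 | iter pos=0: | scale := 0 | iter pos=1: | scale := 0 | iter pos=2: | scale := 0 | result := 1 | iter idx=2: | result := -3 | iter idx=3: | result := -3 | iter idx=4: | result := -3 | iter idx=5: | result := -3 | total := 1 | result 0; revised: total := -5 | (((step + step) + min(total, base)) > max(total, base)): false | step := -3 | scale := 0 | iter idx=-1: | scale := 0 | iter pos=0: | scale := 0 | iter pos=1: | scale := 0 | iter pos=2: | scale := 0 | iter idx=0: | scale := 0 | iter pos=0: | scale := 0 | iter pos=1: | scale := 0 | iter pos=2: | scale := 0 | result := 1 | shift := -5 | iter idx=2: | result := -3 | iter idx=3: | result := -3 | iter idx=4: | result := -3 | iter idx=5: | result := -3 | total := 1 | result 0; agreement on 0.
Sweeping the whole domain (252 inputs) finds no disagreement.
verdict: equivalent


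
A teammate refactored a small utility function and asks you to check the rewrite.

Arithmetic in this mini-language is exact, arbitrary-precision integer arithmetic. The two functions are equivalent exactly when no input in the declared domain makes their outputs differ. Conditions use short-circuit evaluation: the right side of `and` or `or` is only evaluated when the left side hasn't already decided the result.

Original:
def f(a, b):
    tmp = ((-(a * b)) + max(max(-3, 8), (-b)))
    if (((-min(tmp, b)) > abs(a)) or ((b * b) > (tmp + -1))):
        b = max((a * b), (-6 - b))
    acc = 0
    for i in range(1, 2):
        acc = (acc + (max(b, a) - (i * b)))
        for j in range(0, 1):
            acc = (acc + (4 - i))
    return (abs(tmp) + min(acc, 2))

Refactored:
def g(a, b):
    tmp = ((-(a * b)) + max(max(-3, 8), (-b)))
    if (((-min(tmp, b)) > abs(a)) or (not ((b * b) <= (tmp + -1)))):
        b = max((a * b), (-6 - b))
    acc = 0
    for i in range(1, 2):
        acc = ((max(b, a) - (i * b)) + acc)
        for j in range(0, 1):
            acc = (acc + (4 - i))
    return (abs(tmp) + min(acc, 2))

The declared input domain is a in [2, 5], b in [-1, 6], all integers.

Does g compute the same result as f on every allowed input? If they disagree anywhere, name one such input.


Equivalent — the differences include boolean connective usage differs, comparison usage differs, yet no declared input distinguishes the two.
One worked example (a=3, b=1) — f: tmp=5, then (((-min(tmp, b)) > abs(a)) or ((b * b) > (tmp + -1))) is false, then acc=0, then (i=1), then acc=2, then (j=0), then acc=5, then returns 7; g: tmp=5, then (((-min(tmp, b)) > abs(a)) or (not ((b * b) <= (tmp + -1)))) is false, then acc=0, then (i=1), then acc=2, then (j=0), then acc=5, then returns 7; agreement on 7.
Checked all 32 inputs in the declared domain: the outputs agree on every one.
verdict: equivalent


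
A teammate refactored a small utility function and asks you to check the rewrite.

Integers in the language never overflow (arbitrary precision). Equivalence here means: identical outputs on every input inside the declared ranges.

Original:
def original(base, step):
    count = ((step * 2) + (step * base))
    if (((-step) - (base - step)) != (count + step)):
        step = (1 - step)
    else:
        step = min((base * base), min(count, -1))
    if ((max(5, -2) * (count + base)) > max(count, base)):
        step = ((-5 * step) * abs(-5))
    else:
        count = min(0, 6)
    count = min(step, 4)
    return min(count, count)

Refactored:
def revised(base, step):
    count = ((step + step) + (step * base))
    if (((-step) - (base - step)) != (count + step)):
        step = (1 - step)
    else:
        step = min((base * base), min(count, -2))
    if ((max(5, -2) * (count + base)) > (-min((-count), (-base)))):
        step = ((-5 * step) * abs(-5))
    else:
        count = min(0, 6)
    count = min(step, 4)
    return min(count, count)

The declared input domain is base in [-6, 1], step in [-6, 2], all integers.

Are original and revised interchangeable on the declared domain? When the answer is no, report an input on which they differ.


Evaluate both at base=-2, step=2.
original: count becomes 0; next (((-step) - (base - step)) != (count + step)) evaluates to false; next step becomes -1; next ((max(5, -2) * (count + base)) > max(count, base)) evaluates to false; next count becomes 0; next count becomes -1; next final value -1
revised: count becomes 0; next (((-step) - (base - step)) != (count + step)) evaluates to false; next step becomes -2; next ((max(5, -2) * (count + base)) > (-min((-count), (-base)))) evaluates to false; next count becomes 0; next count becomes -2; next final value -2
-1 != -2, so the rewrite changes behavior.
verdict: not equivalent; witness: base=-2, step=2


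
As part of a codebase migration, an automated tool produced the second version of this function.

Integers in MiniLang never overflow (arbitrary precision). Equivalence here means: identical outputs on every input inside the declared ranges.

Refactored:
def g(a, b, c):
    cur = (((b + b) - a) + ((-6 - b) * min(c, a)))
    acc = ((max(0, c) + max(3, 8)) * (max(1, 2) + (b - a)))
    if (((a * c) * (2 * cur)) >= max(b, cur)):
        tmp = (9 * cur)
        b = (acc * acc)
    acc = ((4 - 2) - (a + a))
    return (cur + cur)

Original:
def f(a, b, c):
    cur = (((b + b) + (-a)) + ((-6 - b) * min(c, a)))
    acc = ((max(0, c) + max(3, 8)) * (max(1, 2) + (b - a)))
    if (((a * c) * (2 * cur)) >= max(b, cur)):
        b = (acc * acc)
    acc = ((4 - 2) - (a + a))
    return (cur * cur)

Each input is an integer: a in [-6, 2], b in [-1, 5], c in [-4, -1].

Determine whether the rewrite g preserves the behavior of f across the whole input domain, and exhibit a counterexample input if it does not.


Try a=-6, b=-1, c=-4.
f: cur becomes 34; next acc becomes 56; next (((a * c) * (2 * cur)) >= max(b, cur)) evaluates to true; next b becomes 3136; next acc becomes 14; next final value 1156
g: cur becomes 34; next acc becomes 56; next (((a * c) * (2 * cur)) >= max(b, cur)) evaluates to true; next tmp becomes 306; next b becomes 3136; next acc becomes 14; next final value 68
1156 against 68: the behavior changed.
verdict: not equivalent; witness: a=-6, b=-1, c=-4


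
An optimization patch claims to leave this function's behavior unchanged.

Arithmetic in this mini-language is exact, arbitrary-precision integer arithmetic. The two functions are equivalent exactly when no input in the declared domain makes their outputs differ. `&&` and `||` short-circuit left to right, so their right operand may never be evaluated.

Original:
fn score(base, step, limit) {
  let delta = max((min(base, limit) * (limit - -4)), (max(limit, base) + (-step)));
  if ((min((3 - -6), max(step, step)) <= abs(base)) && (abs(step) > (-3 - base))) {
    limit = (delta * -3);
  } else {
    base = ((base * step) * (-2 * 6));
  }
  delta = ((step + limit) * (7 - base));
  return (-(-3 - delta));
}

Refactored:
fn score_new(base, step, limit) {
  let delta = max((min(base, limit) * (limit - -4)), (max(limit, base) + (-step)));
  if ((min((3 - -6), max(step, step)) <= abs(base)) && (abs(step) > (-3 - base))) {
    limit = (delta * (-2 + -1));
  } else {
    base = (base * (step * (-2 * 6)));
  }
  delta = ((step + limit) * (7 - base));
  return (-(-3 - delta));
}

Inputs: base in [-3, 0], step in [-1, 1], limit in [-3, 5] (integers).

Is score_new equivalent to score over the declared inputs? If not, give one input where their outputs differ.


The two are interchangeable: constant usage differs; and arithmetic usage differs, and every declared input agrees.
One worked example (base=-3, step=1, limit=0) — score: delta := -1 | ((min((3 - -6), max(step, step)) <= abs(base)) && (abs(step) > (-3 - base))): true | limit := 3 | delta := 40 | result 43; score_new: delta := -1 | ((min((3 - -6), max(step, step)) <= abs(base)) && (abs(step) > (-3 - base))): true | limit := 3 | delta := 40 | result 43; agreement on 43.
Sweeping the whole domain (108 inputs) finds no disagreement.
verdict: equivalent


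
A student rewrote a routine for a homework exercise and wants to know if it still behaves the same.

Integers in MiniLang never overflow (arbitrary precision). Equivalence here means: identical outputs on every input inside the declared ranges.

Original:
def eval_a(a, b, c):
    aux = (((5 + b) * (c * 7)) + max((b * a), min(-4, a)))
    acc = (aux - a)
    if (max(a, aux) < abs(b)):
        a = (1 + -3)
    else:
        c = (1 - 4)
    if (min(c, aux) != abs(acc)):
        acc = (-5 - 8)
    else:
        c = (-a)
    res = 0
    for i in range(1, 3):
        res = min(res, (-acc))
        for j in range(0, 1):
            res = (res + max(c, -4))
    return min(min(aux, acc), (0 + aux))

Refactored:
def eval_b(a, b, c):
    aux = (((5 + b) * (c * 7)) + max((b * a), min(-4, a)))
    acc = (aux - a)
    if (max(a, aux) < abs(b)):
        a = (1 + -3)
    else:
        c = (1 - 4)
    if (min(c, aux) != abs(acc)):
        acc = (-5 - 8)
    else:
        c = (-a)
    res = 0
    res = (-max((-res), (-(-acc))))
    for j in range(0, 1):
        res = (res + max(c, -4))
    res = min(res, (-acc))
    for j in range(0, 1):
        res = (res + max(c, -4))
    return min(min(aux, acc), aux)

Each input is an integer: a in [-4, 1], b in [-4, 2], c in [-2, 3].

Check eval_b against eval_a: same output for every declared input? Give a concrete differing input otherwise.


Reading the diff, among the changes: local variable names differ; statement counts differ; loop structure differs; constant usage differs; min/max/abs usage differs.
One worked example (a=0, b=-1, c=2) — eval_a: aux becomes 56; next acc becomes 56; next (max(a, aux) < abs(b)) evaluates to false; next c becomes -3; next (min(c, aux) != abs(acc)) evaluates to true; next acc becomes -13; next res becomes 0; next at i=1:; next res becomes 0; next at j=0:; next res becomes -3; next at i=2:; next res becomes -3; next at j=0:; next res becomes -6; next final value -13; eval_b: aux becomes 56; next acc becomes 56; next (max(a, aux) < abs(b)) evaluates to false; next c becomes -3; next (min(c, aux) != abs(acc)) evaluates to true; next acc becomes -13; next res becomes 0; next res becomes 0; next at j=0:; next res becomes -3; next res becomes -3; next at j=0:; next res becomes -6; next final value -13; agreement on -13.
Sweeping the whole domain (252 inputs) finds no disagreement.
verdict: equivalent


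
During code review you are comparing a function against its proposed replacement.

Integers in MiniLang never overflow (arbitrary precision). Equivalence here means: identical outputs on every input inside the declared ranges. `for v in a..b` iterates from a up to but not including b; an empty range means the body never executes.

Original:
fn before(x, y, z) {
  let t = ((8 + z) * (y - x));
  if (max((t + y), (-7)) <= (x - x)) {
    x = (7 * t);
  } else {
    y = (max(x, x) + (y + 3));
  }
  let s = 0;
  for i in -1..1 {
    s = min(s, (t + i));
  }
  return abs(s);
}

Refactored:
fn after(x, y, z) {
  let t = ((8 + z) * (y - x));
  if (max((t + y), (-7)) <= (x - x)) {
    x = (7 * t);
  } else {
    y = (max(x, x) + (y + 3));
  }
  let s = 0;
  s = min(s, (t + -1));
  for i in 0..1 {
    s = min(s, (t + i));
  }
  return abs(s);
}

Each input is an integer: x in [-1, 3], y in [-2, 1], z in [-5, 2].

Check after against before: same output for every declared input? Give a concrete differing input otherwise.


Behavior is preserved: although min/max/abs usage differs; and loop structure differs; and arithmetic usage differs; and constant usage differs; and statement counts differ, the outputs never diverge.
Tracing x=-1, y=0, z=-4: before: t := 4 | (max((t + y), (-7)) <= (x - x)): false | y := 2 | s := 0 | iter i=-1: | s := 0 | iter i=0: | s := 0 | result 0 | after: t := 4 | (max((t + y), (-7)) <= (x - x)): false | y := 2 | s := 0 | s := 0 | iter i=0: | s := 0 | result 0 — matching result 0.
Across all 160 domain points the two functions coincide.
verdict: equivalent


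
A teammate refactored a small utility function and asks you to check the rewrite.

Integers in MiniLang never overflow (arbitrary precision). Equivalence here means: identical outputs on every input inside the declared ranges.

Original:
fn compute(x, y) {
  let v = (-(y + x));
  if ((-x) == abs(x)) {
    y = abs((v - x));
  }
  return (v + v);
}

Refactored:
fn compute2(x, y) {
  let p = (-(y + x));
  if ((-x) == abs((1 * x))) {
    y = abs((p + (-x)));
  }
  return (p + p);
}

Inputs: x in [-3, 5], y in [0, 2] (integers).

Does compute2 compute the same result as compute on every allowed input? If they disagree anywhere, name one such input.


Behavior is preserved: although arithmetic usage differs; also local variable names differ; also constant usage differs, the outputs never diverge.
As a probe, take x=-2, y=1: compute runs v := 1 | ((-x) == abs(x)): true | y := 3 | result 2; compute2 runs p := 1 | ((-x) == abs((1 * x))): true | y := 3 | result 2; both end at 2.
Checked all 27 inputs in the declared domain: the outputs agree on every one.
verdict: equivalent


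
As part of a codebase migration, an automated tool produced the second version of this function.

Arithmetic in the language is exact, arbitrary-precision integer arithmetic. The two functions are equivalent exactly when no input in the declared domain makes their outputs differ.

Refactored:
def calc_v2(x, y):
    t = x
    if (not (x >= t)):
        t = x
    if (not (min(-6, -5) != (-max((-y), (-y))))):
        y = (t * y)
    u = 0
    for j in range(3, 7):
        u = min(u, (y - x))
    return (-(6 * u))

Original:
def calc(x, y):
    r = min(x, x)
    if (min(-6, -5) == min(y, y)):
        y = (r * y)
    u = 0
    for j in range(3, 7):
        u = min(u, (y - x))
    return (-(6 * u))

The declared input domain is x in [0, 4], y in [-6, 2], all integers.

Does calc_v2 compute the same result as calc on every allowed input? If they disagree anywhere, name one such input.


Side by side, the visible changes include: local variable names differ, and branching structure differs, and min/max/abs usage differs, and comparison usage differs, and statement counts differ, and boolean connective usage differs.
Spot check at x=3, y=-6 — calc: r=3, then (min(-6, -5) == min(y, y)) is true, then y=-18, then u=0, then (j=3), then u=-21, then (j=4), then u=-21, then (j=5), then u=-21, then (j=6), then u=-21, then returns 126. calc_v2: t=3, then (not (x >= t)) is false, then (not (min(-6, -5) != (-max((-y), (-y))))) is true, then y=-18, then u=0, then (j=3), then u=-21, then (j=4), then u=-21, then (j=5), then u=-21, then (j=6), then u=-21, then returns 126. Both give 126.
An exhaustive pass over the 45 declared inputs shows identical outputs.
verdict: equivalent


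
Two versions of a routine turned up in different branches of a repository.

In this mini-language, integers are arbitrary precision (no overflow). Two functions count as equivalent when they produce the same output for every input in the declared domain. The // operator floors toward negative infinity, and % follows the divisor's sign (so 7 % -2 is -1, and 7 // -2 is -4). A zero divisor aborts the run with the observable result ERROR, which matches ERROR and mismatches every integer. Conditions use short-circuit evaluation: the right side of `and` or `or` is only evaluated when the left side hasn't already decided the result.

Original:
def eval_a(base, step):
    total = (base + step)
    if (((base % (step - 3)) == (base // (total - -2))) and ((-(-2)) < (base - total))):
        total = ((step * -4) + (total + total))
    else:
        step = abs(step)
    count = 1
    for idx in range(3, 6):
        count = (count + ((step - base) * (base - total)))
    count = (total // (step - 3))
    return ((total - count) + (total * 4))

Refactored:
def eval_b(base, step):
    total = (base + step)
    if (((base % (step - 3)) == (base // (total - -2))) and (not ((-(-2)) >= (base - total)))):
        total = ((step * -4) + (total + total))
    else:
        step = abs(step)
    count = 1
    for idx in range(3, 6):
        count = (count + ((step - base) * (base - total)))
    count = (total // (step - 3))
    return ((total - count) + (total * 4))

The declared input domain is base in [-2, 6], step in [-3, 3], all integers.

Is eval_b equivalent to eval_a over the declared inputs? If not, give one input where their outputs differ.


The two are interchangeable: comparison usage differs; boolean connective usage differs, and every declared input agrees.
Spot check at base=0, step=-1 — eval_a: total := -1 | (((base % (step - 3)) == (base // (total - -2))) and ((-(-2)) < (base - total))): false | step := 1 | count := 1 | iter idx=3: | count := 2 | iter idx=4: | count := 3 | iter idx=5: | count := 4 | count := 0 | result -5. eval_b: total := -1 | (((base % (step - 3)) == (base // (total - -2))) and (not ((-(-2)) >= (base - total)))): false | step := 1 | count := 1 | iter idx=3: | count := 2 | iter idx=4: | count := 3 | iter idx=5: | count := 4 | count := 0 | result -5. Both give -5.
An exhaustive pass over the 63 declared inputs shows identical outputs.
verdict: equivalent


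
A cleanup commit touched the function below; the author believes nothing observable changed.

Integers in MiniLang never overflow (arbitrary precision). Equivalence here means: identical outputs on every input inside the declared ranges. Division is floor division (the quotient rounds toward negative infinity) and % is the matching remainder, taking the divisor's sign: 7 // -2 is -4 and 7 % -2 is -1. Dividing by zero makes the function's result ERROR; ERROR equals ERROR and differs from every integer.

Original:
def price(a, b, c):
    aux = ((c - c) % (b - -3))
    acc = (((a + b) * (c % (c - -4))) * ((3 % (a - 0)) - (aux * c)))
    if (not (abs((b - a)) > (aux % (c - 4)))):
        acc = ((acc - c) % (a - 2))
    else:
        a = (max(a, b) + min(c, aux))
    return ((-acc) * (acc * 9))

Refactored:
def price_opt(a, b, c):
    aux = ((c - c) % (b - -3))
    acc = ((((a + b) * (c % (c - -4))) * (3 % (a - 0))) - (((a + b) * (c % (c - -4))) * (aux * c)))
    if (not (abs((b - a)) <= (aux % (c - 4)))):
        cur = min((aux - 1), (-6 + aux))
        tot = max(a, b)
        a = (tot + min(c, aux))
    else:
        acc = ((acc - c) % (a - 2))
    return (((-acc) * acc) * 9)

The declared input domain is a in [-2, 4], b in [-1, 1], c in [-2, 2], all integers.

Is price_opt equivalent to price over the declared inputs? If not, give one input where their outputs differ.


This is a faithful refactor — statement counts differ; also arithmetic usage differs; also min/max/abs usage differs; also local variable names differ; also constant usage differs; also comparison usage differs, but the computed results match everywhere.
Spot check at a=-2, b=-1, c=2 — price: aux becomes 0; next acc becomes 6; next (not (abs((b - a)) > (aux % (c - 4)))) evaluates to false; next a becomes -1; next final value -324. price_opt: aux becomes 0; next acc becomes 6; next (not (abs((b - a)) <= (aux % (c - 4)))) evaluates to true; next cur becomes -6; next tot becomes -1; next a becomes -1; next final value -324. Both give -324.
Across all 105 domain points the two functions coincide.
verdict: equivalent


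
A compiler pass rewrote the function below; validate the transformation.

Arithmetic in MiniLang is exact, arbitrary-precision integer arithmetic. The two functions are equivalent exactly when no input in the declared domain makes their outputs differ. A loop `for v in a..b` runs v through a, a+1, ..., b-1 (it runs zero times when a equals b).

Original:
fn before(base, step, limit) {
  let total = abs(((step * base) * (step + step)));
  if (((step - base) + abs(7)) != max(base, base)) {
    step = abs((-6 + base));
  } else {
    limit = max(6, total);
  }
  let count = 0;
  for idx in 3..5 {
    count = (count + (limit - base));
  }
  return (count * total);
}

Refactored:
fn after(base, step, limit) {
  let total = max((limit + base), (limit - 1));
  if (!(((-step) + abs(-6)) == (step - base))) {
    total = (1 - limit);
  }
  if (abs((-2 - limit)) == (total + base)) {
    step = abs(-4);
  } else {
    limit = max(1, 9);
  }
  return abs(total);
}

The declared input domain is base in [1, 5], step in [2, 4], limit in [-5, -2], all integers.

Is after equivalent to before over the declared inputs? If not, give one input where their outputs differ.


The rewrite breaks on base=1, step=2, limit=-5, where the results are -96 and 6.
before: total becomes 8; next (((step - base) + abs(7)) != max(base, base)) evaluates to true; next step becomes 5; next count becomes 0; next at idx=3:; next count becomes -6; next at idx=4:; next count becomes -12; next final value -96
after: total becomes -4; next (!(((-step) + abs(-6)) == (step - base))) evaluates to true; next total becomes 6; next (abs((-2 - limit)) == (total + base)) evaluates to false; next limit becomes 9; next final value 6
verdict: not equivalent; witness: base=1, step=2, limit=-5


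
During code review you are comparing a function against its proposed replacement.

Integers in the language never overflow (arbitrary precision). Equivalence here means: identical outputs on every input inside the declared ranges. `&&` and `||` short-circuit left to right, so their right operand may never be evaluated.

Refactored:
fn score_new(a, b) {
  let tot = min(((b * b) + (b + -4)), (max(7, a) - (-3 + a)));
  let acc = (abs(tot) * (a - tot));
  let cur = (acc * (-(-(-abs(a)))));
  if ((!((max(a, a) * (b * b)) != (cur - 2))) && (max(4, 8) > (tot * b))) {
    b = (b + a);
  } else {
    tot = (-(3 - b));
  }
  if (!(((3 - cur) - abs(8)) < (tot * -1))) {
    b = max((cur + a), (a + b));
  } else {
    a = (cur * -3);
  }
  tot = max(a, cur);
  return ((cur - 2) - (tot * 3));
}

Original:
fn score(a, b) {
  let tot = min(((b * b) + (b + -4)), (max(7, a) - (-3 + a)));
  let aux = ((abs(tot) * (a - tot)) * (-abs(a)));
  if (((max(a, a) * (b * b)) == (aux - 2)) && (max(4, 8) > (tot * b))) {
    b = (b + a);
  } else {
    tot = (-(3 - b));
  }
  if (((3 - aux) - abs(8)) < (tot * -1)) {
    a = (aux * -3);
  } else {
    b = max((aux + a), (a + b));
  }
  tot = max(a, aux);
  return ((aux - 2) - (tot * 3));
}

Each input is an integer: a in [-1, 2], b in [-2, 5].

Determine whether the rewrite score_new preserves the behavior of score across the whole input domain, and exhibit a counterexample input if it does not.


Equivalent — the differences include boolean connective usage differs, and local variable names differ, and comparison usage differs, and statement counts differ, yet no declared input distinguishes the two.
Tracing a=-1, b=-1: score: tot := -4 | aux := -12 | (((max(a, a) * (b * b)) == (aux - 2)) && (max(4, 8) > (tot * b))): false | tot := -4 | (((3 - aux) - abs(8)) < (tot * -1)): false | b := -2 | tot := -1 | result -11 | score_new: tot := -4 | acc := 12 | cur := -12 | ((!((max(a, a) * (b * b)) != (cur - 2))) && (max(4, 8) > (tot * b))): false | tot := -4 | (!(((3 - cur) - abs(8)) < (tot * -1))): true | b := -2 | tot := -1 | result -11 — matching result -11.
Sweeping the whole domain (32 inputs) finds no disagreement.
verdict: equivalent


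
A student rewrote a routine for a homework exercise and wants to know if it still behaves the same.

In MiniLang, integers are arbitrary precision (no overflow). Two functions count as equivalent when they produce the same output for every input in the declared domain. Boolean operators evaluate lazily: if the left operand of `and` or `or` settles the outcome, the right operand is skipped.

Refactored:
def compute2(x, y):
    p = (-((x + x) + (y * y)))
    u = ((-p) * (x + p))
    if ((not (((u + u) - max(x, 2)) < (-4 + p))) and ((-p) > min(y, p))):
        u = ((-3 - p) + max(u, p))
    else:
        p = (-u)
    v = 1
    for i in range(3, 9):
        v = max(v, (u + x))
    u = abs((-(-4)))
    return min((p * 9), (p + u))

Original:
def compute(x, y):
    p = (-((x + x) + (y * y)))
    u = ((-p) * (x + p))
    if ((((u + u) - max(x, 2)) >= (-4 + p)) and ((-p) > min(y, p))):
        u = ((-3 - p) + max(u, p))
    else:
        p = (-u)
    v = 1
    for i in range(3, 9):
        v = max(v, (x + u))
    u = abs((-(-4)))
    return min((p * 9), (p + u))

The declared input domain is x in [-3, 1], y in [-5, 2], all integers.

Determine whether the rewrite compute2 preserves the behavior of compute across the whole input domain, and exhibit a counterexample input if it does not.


Equivalent — the differences include comparison usage differs; also boolean connective usage differs, yet no declared input distinguishes the two.
Tracing x=-2, y=0: compute: p=4, then u=-8, then ((((u + u) - max(x, 2)) >= (-4 + p)) and ((-p) > min(y, p))) is false, then p=8, then v=1, then (i=3), then v=1, then (i=4), then v=1, then (i=5), then v=1, then (i=6), then v=1, then (i=7), then v=1, then (i=8), then v=1, then u=4, then returns 12 | compute2: p=4, then u=-8, then ((not (((u + u) - max(x, 2)) < (-4 + p))) and ((-p) > min(y, p))) is false, then p=8, then v=1, then (i=3), then v=1, then (i=4), then v=1, then (i=5), then v=1, then (i=6), then v=1, then (i=7), then v=1, then (i=8), then v=1, then u=4, then returns 12 — matching result 12.
Across all 40 domain points the two functions coincide.
verdict: equivalent
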